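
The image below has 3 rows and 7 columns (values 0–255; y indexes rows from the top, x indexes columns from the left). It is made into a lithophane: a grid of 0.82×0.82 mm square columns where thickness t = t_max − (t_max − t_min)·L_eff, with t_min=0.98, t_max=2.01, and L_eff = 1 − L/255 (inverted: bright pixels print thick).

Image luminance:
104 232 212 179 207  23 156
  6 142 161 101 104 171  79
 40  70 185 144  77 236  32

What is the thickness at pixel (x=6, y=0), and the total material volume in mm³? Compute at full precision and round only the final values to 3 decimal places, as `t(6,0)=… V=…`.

t(6,0)=1.610 V=21.065

span = t_max - t_min = 2.01 - 0.98 = 1.030
L(6,0) = 156, L_eff = 1 - 156/255 = 0.388235 (inverted)
t(6,0) = 2.01 - 1.030·0.388235 = 1.610
Σt over all 3·7 pixels = 266291/8500 ≈ 31.3283529
V = pitch²·Σt = 0.82²·266291/8500 = 21.065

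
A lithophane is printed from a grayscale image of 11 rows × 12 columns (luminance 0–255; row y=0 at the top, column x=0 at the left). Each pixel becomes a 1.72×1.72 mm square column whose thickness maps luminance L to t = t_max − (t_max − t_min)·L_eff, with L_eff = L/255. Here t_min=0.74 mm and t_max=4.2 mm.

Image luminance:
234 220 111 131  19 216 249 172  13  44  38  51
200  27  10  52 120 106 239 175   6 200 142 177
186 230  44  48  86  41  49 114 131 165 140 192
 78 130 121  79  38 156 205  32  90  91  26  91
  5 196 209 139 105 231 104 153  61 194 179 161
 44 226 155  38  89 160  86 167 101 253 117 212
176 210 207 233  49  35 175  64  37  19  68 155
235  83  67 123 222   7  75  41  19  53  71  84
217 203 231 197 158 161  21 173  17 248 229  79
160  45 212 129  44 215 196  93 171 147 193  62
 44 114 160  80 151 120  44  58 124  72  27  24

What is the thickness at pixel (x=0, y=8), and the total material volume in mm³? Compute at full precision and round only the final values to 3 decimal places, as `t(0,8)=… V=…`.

span = t_max - t_min = 4.2 - 0.74 = 3.460
L(0,8) = 217, L_eff = 217/255 = 0.850980
t(0,8) = 4.2 - 3.460·0.850980 = 1.256
Σt over all 11·12 pixels = 4295929/12750 ≈ 336.9356078
V = pitch²·Σt = 1.72²·4295929/12750 = 996.790

t(0,8)=1.256 V=996.790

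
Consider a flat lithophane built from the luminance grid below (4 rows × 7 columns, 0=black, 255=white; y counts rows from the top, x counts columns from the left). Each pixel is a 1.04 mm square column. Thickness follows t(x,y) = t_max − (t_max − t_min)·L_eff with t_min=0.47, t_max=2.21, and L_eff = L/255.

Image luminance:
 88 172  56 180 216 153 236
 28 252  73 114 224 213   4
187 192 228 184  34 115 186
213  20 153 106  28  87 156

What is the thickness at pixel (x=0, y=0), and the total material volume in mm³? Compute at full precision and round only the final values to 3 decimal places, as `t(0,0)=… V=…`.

span = t_max - t_min = 2.21 - 0.47 = 1.740
L(0,0) = 88, L_eff = 88/255 = 0.345098
t(0,0) = 2.21 - 1.740·0.345098 = 1.610
Σt over all 4·7 pixels = 74974/2125 ≈ 35.2818824
V = pitch²·Σt = 1.04²·74974/2125 = 38.161

t(0,0)=1.610 V=38.161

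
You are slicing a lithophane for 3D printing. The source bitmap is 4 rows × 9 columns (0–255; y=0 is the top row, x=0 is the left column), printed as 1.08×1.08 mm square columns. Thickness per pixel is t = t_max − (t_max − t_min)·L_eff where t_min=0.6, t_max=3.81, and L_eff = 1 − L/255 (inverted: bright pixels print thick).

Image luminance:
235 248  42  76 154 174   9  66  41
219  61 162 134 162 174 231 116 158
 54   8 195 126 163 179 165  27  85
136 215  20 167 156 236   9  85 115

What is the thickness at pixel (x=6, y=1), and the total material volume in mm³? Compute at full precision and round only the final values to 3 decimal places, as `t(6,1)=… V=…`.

span = t_max - t_min = 3.81 - 0.6 = 3.210
L(6,1) = 231, L_eff = 1 - 231/255 = 0.094118 (inverted)
t(6,1) = 3.81 - 3.210·0.094118 = 3.508
Σt over all 4·9 pixels = 676121/8500 ≈ 79.5436471
V = pitch²·Σt = 1.08²·676121/8500 = 92.780

t(6,1)=3.508 V=92.780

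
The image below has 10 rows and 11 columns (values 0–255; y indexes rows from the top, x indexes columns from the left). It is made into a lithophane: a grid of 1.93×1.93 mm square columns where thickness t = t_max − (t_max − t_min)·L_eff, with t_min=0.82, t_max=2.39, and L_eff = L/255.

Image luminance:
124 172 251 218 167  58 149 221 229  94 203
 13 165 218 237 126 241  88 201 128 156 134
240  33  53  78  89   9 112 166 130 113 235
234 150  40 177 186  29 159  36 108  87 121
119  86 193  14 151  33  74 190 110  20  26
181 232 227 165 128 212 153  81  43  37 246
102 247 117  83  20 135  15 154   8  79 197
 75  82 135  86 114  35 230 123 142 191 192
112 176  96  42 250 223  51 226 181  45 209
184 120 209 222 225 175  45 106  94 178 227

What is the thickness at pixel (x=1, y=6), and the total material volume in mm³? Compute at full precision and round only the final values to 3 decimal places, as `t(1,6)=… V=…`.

span = t_max - t_min = 2.39 - 0.82 = 1.570
L(1,6) = 247, L_eff = 247/255 = 0.968627
t(1,6) = 2.39 - 1.570·0.968627 = 0.869
Σt over all 10·11 pixels = 4371401/25500 ≈ 171.4274902
V = pitch²·Σt = 1.93²·4371401/25500 = 638.550

t(1,6)=0.869 V=638.550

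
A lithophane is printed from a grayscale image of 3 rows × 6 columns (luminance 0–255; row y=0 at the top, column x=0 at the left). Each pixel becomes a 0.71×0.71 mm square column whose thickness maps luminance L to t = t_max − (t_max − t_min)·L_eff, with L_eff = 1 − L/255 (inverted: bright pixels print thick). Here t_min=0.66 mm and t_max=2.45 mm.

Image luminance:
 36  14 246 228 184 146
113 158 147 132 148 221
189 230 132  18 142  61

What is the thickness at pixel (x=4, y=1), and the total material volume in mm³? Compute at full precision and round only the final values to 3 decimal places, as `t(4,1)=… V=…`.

span = t_max - t_min = 2.45 - 0.66 = 1.790
L(4,1) = 148, L_eff = 1 - 148/255 = 0.419608 (inverted)
t(4,1) = 2.45 - 1.790·0.419608 = 1.699
Σt over all 3·6 pixels = 151699/5100 ≈ 29.7449020
V = pitch²·Σt = 0.71²·151699/5100 = 14.994

t(4,1)=1.699 V=14.994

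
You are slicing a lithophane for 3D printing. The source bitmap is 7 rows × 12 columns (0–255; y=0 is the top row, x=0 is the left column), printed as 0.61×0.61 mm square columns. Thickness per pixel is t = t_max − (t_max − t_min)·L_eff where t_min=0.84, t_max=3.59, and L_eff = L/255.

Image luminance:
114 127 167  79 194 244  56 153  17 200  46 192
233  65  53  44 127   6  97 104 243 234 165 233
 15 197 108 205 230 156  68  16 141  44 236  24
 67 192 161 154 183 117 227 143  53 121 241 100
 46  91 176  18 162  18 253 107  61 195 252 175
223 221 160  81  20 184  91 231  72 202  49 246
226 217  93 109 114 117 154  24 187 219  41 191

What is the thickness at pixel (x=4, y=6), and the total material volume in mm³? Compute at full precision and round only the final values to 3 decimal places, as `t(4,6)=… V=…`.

t(4,6)=2.361 V=66.392

span = t_max - t_min = 3.59 - 0.84 = 2.750
L(4,6) = 114, L_eff = 114/255 = 0.447059
t(4,6) = 3.59 - 2.750·0.447059 = 2.361
Σt over all 7·12 pixels = 151661/850 ≈ 178.4247059
V = pitch²·Σt = 0.61²·151661/850 = 66.392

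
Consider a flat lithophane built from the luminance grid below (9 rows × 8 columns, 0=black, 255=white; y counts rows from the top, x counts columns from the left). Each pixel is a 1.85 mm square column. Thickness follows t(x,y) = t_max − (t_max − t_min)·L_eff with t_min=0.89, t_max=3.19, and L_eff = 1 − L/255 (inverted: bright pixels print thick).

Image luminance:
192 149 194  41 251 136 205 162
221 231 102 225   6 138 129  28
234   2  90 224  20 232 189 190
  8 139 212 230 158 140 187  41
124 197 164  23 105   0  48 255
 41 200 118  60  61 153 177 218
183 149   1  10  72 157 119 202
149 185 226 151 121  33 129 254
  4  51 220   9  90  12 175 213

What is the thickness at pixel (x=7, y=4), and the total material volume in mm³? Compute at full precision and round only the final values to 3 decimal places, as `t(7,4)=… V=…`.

t(7,4)=3.190 V=514.582

span = t_max - t_min = 3.19 - 0.89 = 2.300
L(7,4) = 255, L_eff = 1 - 255/255 = 0.000000 (inverted)
t(7,4) = 3.19 - 2.300·0.000000 = 3.190
Σt over all 9·8 pixels = 383399/2550 ≈ 150.3525490
V = pitch²·Σt = 1.85²·383399/2550 = 514.582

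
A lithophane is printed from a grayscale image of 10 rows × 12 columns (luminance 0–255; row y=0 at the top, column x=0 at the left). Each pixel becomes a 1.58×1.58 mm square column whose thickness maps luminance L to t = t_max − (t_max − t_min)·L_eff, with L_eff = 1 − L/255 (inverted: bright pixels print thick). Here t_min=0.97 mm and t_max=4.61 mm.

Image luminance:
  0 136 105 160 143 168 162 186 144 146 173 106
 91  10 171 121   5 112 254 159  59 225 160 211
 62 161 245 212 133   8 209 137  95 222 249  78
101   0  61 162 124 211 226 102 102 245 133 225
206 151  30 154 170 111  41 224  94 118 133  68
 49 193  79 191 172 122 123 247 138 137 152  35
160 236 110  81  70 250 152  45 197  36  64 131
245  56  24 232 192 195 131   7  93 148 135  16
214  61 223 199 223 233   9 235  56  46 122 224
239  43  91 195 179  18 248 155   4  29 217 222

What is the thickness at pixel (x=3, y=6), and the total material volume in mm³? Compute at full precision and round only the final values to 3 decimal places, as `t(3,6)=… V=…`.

span = t_max - t_min = 4.61 - 0.97 = 3.640
L(3,6) = 81, L_eff = 1 - 81/255 = 0.682353 (inverted)
t(3,6) = 4.61 - 3.640·0.682353 = 2.126
Σt over all 10·12 pixels = 2228899/6375 ≈ 349.6312157
V = pitch²·Σt = 1.58²·2228899/6375 = 872.819

t(3,6)=2.126 V=872.819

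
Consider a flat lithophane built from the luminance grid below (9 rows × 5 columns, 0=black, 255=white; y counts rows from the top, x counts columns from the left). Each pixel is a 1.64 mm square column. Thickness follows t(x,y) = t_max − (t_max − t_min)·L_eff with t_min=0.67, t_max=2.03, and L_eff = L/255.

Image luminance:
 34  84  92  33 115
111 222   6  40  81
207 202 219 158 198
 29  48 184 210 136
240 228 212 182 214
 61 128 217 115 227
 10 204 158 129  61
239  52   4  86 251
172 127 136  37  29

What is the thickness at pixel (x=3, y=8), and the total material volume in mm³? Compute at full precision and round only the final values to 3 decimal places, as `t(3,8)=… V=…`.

span = t_max - t_min = 2.03 - 0.67 = 1.360
L(3,8) = 37, L_eff = 37/255 = 0.145098
t(3,8) = 2.03 - 1.360·0.145098 = 1.833
Σt over all 9·5 pixels = 59.734
V = pitch²·Σt = 1.64²·59.734 = 160.661

t(3,8)=1.833 V=160.661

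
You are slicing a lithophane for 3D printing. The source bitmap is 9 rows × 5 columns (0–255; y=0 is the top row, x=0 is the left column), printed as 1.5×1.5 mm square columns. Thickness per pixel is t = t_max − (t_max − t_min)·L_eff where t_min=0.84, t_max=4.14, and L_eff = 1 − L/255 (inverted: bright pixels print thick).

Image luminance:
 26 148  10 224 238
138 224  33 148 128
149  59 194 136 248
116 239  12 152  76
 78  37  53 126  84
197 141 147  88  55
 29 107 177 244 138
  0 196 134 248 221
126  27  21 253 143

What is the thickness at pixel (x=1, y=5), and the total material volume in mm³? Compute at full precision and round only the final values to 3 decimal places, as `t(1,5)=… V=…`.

span = t_max - t_min = 4.14 - 0.84 = 3.300
L(1,5) = 141, L_eff = 1 - 141/255 = 0.447059 (inverted)
t(1,5) = 4.14 - 3.300·0.447059 = 2.665
Σt over all 9·5 pixels = 47789/425 ≈ 112.4447059
V = pitch²·Σt = 1.5²·47789/425 = 253.001

t(1,5)=2.665 V=253.001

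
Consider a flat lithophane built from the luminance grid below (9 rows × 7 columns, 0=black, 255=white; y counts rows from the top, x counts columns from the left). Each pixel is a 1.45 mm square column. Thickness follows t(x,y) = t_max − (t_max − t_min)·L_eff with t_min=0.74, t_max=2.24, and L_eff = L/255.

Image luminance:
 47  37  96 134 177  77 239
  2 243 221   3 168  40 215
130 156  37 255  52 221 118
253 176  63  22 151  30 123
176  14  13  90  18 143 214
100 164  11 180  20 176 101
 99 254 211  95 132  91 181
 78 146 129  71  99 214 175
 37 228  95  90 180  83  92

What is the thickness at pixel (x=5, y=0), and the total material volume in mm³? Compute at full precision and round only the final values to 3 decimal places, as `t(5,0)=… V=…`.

t(5,0)=1.787 V=201.647

span = t_max - t_min = 2.24 - 0.74 = 1.500
L(5,0) = 77, L_eff = 77/255 = 0.301961
t(5,0) = 2.24 - 1.500·0.301961 = 1.787
Σt over all 9·7 pixels = 40761/425 ≈ 95.9082353
V = pitch²·Σt = 1.45²·40761/425 = 201.647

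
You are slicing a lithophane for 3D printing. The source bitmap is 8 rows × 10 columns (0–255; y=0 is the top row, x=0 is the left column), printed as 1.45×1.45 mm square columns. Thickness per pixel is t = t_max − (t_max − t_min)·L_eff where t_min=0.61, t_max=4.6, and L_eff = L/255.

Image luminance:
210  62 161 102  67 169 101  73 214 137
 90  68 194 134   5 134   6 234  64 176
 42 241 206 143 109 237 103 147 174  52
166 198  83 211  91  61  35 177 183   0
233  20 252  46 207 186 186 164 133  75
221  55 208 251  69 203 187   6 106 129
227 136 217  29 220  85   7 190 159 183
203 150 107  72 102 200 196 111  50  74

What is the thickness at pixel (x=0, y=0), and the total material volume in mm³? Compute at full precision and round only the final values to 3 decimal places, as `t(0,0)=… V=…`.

span = t_max - t_min = 4.6 - 0.61 = 3.990
L(0,0) = 210, L_eff = 210/255 = 0.823529
t(0,0) = 4.6 - 3.990·0.823529 = 1.314
Σt over all 8·10 pixels = 340581/1700 ≈ 200.3417647
V = pitch²·Σt = 1.45²·340581/1700 = 421.219

t(0,0)=1.314 V=421.219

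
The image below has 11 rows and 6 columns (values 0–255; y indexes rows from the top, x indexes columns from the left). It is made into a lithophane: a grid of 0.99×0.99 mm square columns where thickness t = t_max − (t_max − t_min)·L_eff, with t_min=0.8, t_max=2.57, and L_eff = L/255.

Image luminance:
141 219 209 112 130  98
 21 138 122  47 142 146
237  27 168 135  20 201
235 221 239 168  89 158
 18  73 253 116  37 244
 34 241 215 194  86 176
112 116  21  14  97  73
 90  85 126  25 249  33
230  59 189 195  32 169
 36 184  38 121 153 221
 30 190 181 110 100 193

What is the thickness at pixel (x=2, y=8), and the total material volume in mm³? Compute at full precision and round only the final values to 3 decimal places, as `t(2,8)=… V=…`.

t(2,8)=1.258 V=107.861

span = t_max - t_min = 2.57 - 0.8 = 1.770
L(2,8) = 189, L_eff = 189/255 = 0.741176
t(2,8) = 2.57 - 1.770·0.741176 = 1.258
Σt over all 11·6 pixels = 233858/2125 ≈ 110.0508235
V = pitch²·Σt = 0.99²·233858/2125 = 107.861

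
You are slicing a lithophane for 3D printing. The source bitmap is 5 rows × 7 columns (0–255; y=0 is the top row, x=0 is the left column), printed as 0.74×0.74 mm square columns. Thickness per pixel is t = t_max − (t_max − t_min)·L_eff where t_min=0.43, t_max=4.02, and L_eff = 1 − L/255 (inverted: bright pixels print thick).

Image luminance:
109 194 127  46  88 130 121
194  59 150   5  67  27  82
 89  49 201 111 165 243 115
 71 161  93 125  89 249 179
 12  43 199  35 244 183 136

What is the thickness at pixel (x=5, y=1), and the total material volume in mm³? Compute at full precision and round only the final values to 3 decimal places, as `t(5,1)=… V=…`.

t(5,1)=0.810 V=40.551

span = t_max - t_min = 4.02 - 0.43 = 3.590
L(5,1) = 27, L_eff = 1 - 27/255 = 0.894118 (inverted)
t(5,1) = 4.02 - 3.590·0.894118 = 0.810
Σt over all 5·7 pixels = 157362/2125 ≈ 74.0527059
V = pitch²·Σt = 0.74²·157362/2125 = 40.551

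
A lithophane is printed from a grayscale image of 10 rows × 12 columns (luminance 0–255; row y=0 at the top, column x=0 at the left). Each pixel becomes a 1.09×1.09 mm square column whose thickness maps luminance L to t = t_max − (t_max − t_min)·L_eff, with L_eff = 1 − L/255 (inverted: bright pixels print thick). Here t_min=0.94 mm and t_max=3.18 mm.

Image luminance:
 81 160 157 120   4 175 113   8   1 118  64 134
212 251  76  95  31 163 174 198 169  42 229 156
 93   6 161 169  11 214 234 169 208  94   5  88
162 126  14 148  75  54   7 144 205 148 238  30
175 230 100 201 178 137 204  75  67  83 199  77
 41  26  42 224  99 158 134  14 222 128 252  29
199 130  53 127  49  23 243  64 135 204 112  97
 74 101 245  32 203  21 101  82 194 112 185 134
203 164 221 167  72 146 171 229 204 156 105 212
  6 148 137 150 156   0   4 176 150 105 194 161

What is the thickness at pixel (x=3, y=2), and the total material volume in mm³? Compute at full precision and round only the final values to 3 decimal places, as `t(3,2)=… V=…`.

span = t_max - t_min = 3.18 - 0.94 = 2.240
L(3,2) = 169, L_eff = 1 - 169/255 = 0.337255 (inverted)
t(3,2) = 3.18 - 2.240·0.337255 = 2.425
Σt over all 10·12 pixels = 523172/2125 ≈ 246.1985882
V = pitch²·Σt = 1.09²·523172/2125 = 292.509

t(3,2)=2.425 V=292.509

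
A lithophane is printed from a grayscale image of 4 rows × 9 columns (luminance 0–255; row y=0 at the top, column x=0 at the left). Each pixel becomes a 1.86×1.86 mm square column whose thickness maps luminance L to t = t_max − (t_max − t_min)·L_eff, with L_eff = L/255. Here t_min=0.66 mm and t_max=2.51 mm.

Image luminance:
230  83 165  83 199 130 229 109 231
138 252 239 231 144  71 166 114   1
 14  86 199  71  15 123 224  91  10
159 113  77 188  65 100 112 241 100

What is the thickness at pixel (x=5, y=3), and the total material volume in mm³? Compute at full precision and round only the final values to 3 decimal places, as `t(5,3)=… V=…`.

t(5,3)=1.785 V=192.059

span = t_max - t_min = 2.51 - 0.66 = 1.850
L(5,3) = 100, L_eff = 100/255 = 0.392157
t(5,3) = 2.51 - 1.850·0.392157 = 1.785
Σt over all 4·9 pixels = 3775/68 ≈ 55.5147059
V = pitch²·Σt = 1.86²·3775/68 = 192.059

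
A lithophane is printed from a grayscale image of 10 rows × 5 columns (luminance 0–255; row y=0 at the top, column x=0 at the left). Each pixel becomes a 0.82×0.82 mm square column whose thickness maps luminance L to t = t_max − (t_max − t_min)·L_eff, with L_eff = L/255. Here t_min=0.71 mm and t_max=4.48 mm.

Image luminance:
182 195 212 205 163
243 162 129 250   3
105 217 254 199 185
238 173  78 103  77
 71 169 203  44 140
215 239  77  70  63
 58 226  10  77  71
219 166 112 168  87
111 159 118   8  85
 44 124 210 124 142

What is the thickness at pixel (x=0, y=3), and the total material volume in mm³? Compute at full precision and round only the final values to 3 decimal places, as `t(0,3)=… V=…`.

t(0,3)=0.961 V=81.200

span = t_max - t_min = 4.48 - 0.71 = 3.770
L(0,3) = 238, L_eff = 238/255 = 0.933333
t(0,3) = 4.48 - 3.770·0.933333 = 0.961
Σt over all 10·5 pixels = 3079409/25500 ≈ 120.7611373
V = pitch²·Σt = 0.82²·3079409/25500 = 81.200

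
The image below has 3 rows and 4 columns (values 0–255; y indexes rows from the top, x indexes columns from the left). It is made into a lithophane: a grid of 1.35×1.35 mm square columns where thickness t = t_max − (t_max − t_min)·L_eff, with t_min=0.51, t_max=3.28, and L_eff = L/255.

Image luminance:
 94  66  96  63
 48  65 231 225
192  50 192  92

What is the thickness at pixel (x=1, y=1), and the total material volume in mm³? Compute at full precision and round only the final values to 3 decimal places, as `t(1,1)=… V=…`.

t(1,1)=2.574 V=43.740

span = t_max - t_min = 3.28 - 0.51 = 2.770
L(1,1) = 65, L_eff = 65/255 = 0.254902
t(1,1) = 3.28 - 2.770·0.254902 = 2.574
Σt over all 3·4 pixels = 306001/12750 ≈ 24.0000784
V = pitch²·Σt = 1.35²·306001/12750 = 43.740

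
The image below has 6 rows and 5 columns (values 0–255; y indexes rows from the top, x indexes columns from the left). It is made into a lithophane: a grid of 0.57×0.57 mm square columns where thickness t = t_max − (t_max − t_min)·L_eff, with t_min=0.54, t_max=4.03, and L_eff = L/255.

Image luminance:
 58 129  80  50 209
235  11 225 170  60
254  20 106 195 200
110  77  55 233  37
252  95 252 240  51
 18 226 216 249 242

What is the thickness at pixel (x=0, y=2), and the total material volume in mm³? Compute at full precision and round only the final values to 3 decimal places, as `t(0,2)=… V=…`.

span = t_max - t_min = 4.03 - 0.54 = 3.490
L(0,2) = 254, L_eff = 254/255 = 0.996078
t(0,2) = 4.03 - 3.490·0.996078 = 0.554
Σt over all 6·5 pixels = 312611/5100 ≈ 61.2962745
V = pitch²·Σt = 0.57²·312611/5100 = 19.915

t(0,2)=0.554 V=19.915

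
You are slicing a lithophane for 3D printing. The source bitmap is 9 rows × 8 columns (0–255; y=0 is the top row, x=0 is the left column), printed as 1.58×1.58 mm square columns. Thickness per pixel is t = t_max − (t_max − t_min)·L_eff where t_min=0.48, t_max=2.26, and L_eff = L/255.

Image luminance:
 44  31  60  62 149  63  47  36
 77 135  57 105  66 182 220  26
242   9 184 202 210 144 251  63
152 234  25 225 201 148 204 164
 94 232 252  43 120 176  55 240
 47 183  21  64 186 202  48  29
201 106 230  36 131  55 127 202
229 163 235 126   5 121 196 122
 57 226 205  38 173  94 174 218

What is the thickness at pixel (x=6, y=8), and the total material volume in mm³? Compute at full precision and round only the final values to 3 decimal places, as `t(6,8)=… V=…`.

t(6,8)=1.045 V=241.017

span = t_max - t_min = 2.26 - 0.48 = 1.780
L(6,8) = 174, L_eff = 174/255 = 0.682353
t(6,8) = 2.26 - 1.780·0.682353 = 1.045
Σt over all 9·8 pixels = 41032/425 ≈ 96.5458824
V = pitch²·Σt = 1.58²·41032/425 = 241.017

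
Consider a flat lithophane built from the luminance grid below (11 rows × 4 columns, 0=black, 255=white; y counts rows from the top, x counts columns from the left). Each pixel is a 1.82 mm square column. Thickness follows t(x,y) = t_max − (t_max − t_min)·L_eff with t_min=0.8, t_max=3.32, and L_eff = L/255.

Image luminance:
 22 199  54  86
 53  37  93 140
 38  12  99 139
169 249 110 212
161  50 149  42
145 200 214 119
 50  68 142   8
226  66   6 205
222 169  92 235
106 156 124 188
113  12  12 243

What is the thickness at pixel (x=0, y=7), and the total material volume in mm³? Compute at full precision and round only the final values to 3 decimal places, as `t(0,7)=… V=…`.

span = t_max - t_min = 3.32 - 0.8 = 2.520
L(0,7) = 226, L_eff = 226/255 = 0.886275
t(0,7) = 3.32 - 2.520·0.886275 = 1.087
Σt over all 11·4 pixels = 40097/425 ≈ 94.3458824
V = pitch²·Σt = 1.82²·40097/425 = 312.511

t(0,7)=1.087 V=312.511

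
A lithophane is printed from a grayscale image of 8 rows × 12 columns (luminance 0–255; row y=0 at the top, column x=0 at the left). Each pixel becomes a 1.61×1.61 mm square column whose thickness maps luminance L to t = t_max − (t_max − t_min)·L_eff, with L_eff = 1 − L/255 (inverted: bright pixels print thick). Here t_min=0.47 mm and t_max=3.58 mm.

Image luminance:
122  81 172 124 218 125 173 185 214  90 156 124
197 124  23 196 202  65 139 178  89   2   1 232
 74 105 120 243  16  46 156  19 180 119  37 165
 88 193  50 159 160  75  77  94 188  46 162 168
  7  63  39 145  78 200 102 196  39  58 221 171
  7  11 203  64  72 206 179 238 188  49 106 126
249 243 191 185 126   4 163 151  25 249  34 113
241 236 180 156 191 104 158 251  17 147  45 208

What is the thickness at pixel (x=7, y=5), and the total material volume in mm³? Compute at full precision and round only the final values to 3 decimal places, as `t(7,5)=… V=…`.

span = t_max - t_min = 3.58 - 0.47 = 3.110
L(7,5) = 238, L_eff = 1 - 238/255 = 0.066667 (inverted)
t(7,5) = 3.58 - 3.110·0.066667 = 3.373
Σt over all 8·12 pixels = 5009137/25500 ≈ 196.4367451
V = pitch²·Σt = 1.61²·5009137/25500 = 509.184

t(7,5)=3.373 V=509.184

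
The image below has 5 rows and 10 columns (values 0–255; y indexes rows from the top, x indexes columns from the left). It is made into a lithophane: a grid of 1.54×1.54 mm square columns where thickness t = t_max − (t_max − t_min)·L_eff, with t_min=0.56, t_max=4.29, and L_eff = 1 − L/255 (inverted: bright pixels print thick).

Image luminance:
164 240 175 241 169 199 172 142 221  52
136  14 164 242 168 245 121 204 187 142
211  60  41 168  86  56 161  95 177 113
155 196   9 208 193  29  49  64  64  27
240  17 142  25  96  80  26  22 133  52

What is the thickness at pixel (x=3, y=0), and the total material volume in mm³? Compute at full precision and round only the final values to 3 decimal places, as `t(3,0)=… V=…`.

t(3,0)=4.085 V=288.181

span = t_max - t_min = 4.29 - 0.56 = 3.730
L(3,0) = 241, L_eff = 1 - 241/255 = 0.054902 (inverted)
t(3,0) = 4.29 - 3.730·0.054902 = 4.085
Σt over all 5·10 pixels = 1032863/8500 ≈ 121.5132941
V = pitch²·Σt = 1.54²·1032863/8500 = 288.181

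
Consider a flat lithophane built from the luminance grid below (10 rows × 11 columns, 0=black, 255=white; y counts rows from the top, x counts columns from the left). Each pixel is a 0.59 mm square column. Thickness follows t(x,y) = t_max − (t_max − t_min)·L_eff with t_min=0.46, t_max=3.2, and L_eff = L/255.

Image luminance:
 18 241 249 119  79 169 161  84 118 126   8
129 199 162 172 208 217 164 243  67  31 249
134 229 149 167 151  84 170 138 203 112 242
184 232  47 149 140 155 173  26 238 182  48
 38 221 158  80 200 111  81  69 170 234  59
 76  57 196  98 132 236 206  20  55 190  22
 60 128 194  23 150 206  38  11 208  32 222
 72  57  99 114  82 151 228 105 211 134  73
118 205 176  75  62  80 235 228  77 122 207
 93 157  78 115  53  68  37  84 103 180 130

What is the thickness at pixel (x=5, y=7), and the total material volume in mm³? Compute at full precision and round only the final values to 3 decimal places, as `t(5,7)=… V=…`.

t(5,7)=1.577 V=68.086

span = t_max - t_min = 3.2 - 0.46 = 2.740
L(5,7) = 151, L_eff = 151/255 = 0.592157
t(5,7) = 3.2 - 2.740·0.592157 = 1.577
Σt over all 10·11 pixels = 415638/2125 ≈ 195.5943529
V = pitch²·Σt = 0.59²·415638/2125 = 68.086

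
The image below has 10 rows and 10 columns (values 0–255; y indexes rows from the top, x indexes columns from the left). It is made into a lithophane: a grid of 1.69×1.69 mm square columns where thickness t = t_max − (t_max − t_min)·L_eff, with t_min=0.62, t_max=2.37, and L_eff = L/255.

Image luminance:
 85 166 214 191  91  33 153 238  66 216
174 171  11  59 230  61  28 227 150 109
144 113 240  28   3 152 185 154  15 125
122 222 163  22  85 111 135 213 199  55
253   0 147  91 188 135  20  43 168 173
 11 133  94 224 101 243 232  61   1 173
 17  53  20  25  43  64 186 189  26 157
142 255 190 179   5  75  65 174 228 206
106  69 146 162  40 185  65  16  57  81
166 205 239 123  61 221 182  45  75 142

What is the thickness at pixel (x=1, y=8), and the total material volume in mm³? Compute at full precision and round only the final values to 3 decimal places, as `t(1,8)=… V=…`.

t(1,8)=1.896 V=435.121

span = t_max - t_min = 2.37 - 0.62 = 1.750
L(1,8) = 69, L_eff = 69/255 = 0.270588
t(1,8) = 2.37 - 1.750·0.270588 = 1.896
Σt over all 10·10 pixels = 31079/204 ≈ 152.3480392
V = pitch²·Σt = 1.69²·31079/204 = 435.121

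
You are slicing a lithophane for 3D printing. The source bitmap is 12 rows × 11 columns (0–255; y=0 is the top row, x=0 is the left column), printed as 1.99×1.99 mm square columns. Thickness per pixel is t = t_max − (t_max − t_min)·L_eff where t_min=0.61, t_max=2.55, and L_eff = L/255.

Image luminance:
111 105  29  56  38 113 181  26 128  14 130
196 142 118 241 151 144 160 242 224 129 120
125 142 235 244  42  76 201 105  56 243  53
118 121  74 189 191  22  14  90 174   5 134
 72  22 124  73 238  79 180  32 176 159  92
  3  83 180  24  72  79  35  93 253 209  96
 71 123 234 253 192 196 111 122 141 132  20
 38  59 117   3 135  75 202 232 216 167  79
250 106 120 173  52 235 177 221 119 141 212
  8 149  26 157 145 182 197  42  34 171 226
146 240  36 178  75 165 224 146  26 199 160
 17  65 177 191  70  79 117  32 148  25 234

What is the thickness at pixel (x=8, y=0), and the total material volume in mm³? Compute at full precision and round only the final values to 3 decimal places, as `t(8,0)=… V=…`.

span = t_max - t_min = 2.55 - 0.61 = 1.940
L(8,0) = 128, L_eff = 128/255 = 0.501961
t(8,0) = 2.55 - 1.940·0.501961 = 1.576
Σt over all 12·11 pixels = 2677861/12750 ≈ 210.0283137
V = pitch²·Σt = 1.99²·2677861/12750 = 831.733

t(8,0)=1.576 V=831.733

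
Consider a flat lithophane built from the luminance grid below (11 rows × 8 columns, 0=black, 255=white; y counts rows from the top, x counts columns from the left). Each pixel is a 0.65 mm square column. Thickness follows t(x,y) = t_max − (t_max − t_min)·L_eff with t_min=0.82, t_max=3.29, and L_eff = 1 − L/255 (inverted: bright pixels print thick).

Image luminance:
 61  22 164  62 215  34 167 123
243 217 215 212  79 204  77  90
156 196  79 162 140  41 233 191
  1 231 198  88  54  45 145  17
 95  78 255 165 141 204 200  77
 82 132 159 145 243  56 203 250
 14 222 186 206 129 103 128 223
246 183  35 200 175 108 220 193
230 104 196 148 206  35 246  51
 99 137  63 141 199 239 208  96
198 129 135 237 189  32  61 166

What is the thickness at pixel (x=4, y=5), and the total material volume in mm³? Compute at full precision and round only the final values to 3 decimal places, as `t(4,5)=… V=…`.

span = t_max - t_min = 3.29 - 0.82 = 2.470
L(4,5) = 243, L_eff = 1 - 243/255 = 0.047059 (inverted)
t(4,5) = 3.29 - 2.470·0.047059 = 3.174
Σt over all 11·8 pixels = 4992541/25500 ≈ 195.7859216
V = pitch²·Σt = 0.65²·4992541/25500 = 82.720

t(4,5)=3.174 V=82.720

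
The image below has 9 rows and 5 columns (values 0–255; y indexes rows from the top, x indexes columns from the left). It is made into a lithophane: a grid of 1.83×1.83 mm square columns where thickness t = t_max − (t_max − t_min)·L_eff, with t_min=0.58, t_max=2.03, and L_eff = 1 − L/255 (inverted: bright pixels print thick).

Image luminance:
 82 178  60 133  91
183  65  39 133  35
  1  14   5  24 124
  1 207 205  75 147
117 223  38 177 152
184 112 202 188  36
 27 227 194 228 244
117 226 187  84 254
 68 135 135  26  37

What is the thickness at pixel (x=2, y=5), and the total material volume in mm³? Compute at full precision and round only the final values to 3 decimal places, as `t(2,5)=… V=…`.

t(2,5)=1.729 V=190.618

span = t_max - t_min = 2.03 - 0.58 = 1.450
L(2,5) = 202, L_eff = 1 - 202/255 = 0.207843 (inverted)
t(2,5) = 2.03 - 1.450·0.207843 = 1.729
Σt over all 9·5 pixels = 29029/510 ≈ 56.9196078
V = pitch²·Σt = 1.83²·29029/510 = 190.618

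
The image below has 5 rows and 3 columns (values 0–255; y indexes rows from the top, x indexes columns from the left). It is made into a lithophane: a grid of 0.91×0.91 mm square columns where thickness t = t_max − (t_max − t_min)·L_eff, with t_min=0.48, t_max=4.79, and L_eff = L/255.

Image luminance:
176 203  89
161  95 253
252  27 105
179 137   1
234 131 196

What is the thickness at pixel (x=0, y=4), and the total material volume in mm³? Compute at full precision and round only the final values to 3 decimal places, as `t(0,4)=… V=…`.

t(0,4)=0.835 V=28.161

span = t_max - t_min = 4.79 - 0.48 = 4.310
L(0,4) = 234, L_eff = 234/255 = 0.917647
t(0,4) = 4.79 - 4.310·0.917647 = 0.835
Σt over all 5·3 pixels = 433583/12750 ≈ 34.0065098
V = pitch²·Σt = 0.91²·433583/12750 = 28.161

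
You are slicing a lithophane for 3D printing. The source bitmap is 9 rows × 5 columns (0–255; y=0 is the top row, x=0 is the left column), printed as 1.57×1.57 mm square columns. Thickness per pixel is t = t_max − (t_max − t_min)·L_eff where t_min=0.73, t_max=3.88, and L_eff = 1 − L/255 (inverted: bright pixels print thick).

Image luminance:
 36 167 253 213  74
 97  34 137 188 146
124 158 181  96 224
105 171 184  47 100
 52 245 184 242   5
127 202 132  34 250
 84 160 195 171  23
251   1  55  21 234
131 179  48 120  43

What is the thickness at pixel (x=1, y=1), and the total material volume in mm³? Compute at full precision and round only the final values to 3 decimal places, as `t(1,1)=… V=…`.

span = t_max - t_min = 3.88 - 0.73 = 3.150
L(1,1) = 34, L_eff = 1 - 34/255 = 0.866667 (inverted)
t(1,1) = 3.88 - 3.150·0.866667 = 1.150
Σt over all 9·5 pixels = 180249/1700 ≈ 106.0288235
V = pitch²·Σt = 1.57²·180249/1700 = 261.350

t(1,1)=1.150 V=261.350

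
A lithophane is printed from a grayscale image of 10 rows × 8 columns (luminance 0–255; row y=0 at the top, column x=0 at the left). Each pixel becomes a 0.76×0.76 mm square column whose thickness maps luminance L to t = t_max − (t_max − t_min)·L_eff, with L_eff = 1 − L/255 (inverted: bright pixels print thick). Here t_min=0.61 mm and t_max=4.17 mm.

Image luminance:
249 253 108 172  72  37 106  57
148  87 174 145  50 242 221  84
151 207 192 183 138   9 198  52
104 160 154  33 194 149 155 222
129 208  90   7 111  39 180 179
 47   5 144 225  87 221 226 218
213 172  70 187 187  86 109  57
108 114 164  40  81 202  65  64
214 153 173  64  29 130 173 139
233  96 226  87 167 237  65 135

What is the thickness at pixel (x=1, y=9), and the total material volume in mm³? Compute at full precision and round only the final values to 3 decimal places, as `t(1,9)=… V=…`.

t(1,9)=1.950 V=115.775

span = t_max - t_min = 4.17 - 0.61 = 3.560
L(1,9) = 96, L_eff = 1 - 96/255 = 0.623529 (inverted)
t(1,9) = 4.17 - 3.560·0.623529 = 1.950
Σt over all 10·8 pixels = 1277818/6375 ≈ 200.4420392
V = pitch²·Σt = 0.76²·1277818/6375 = 115.775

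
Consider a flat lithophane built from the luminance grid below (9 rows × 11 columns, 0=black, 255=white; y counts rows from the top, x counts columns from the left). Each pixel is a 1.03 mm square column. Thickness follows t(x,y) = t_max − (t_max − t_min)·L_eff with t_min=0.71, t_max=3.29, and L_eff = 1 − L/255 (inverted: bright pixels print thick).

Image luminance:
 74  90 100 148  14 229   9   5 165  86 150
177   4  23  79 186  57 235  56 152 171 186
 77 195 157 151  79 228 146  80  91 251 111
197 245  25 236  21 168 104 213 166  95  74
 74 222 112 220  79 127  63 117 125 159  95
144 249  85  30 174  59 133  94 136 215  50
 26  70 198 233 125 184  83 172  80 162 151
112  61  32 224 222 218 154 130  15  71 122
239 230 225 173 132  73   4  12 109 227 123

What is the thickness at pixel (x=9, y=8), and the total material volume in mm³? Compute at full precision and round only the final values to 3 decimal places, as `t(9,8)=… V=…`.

t(9,8)=3.007 V=210.461

span = t_max - t_min = 3.29 - 0.71 = 2.580
L(9,8) = 227, L_eff = 1 - 227/255 = 0.109804 (inverted)
t(9,8) = 3.29 - 2.580·0.109804 = 3.007
Σt over all 9·11 pixels = 67449/340 ≈ 198.3794118
V = pitch²·Σt = 1.03²·67449/340 = 210.461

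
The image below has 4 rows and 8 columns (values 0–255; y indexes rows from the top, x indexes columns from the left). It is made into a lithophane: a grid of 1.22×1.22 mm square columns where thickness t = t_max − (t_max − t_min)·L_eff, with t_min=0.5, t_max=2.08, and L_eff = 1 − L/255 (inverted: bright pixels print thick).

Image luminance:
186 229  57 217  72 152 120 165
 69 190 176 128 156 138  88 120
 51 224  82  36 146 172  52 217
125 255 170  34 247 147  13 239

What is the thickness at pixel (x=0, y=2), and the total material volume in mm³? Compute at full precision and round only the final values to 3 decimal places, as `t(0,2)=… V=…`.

span = t_max - t_min = 2.08 - 0.5 = 1.580
L(0,2) = 51, L_eff = 1 - 51/255 = 0.800000 (inverted)
t(0,2) = 2.08 - 1.580·0.800000 = 0.816
Σt over all 4·8 pixels = 185789/4250 ≈ 43.7150588
V = pitch²·Σt = 1.22²·185789/4250 = 65.065

t(0,2)=0.816 V=65.065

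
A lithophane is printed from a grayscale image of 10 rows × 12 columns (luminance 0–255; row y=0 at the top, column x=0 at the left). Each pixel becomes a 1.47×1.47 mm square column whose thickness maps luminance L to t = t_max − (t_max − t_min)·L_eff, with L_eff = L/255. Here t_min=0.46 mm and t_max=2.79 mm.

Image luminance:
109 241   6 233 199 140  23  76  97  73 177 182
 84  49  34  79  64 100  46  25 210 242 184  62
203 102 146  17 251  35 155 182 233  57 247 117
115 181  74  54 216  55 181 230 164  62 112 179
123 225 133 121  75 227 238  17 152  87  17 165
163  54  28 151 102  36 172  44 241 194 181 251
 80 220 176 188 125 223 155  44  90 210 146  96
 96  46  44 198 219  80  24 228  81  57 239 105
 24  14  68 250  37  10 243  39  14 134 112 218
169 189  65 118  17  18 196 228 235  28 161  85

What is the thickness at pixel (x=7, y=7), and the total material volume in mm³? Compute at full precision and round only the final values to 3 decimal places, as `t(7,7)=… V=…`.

t(7,7)=0.707 V=424.495

span = t_max - t_min = 2.79 - 0.46 = 2.330
L(7,7) = 228, L_eff = 228/255 = 0.894118
t(7,7) = 2.79 - 2.330·0.894118 = 0.707
Σt over all 10·12 pixels = 2504657/12750 ≈ 196.4436863
V = pitch²·Σt = 1.47²·2504657/12750 = 424.495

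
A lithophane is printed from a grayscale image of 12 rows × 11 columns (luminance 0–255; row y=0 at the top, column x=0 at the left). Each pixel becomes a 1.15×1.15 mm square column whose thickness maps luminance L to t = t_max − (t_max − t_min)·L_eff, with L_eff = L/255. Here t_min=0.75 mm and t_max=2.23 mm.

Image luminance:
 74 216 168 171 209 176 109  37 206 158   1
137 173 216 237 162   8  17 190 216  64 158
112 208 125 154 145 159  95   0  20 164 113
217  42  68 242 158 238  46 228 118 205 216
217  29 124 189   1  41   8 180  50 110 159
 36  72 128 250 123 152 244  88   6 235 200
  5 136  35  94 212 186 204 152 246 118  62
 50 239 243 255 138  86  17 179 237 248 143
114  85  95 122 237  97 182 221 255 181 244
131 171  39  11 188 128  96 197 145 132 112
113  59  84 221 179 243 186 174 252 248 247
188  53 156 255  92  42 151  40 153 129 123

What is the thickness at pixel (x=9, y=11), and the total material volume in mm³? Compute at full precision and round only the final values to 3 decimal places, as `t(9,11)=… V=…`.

t(9,11)=1.481 V=245.955

span = t_max - t_min = 2.23 - 0.75 = 1.480
L(9,11) = 129, L_eff = 129/255 = 0.505882
t(9,11) = 2.23 - 1.480·0.505882 = 1.481
Σt over all 12·11 pixels = 1185607/6375 ≈ 185.9775686
V = pitch²·Σt = 1.15²·1185607/6375 = 245.955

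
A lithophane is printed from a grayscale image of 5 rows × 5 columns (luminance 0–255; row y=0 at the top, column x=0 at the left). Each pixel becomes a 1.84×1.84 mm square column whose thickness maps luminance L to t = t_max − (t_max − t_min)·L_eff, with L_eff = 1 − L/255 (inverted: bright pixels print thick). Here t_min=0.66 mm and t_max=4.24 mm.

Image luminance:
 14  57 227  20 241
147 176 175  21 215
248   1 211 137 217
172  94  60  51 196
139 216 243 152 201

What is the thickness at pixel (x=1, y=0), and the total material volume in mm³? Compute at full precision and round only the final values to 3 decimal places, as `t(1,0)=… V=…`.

t(1,0)=1.460 V=228.448

span = t_max - t_min = 4.24 - 0.66 = 3.580
L(1,0) = 57, L_eff = 1 - 57/255 = 0.776471 (inverted)
t(1,0) = 4.24 - 3.580·0.776471 = 1.460
Σt over all 5·5 pixels = 430162/6375 ≈ 67.4763922
V = pitch²·Σt = 1.84²·430162/6375 = 228.448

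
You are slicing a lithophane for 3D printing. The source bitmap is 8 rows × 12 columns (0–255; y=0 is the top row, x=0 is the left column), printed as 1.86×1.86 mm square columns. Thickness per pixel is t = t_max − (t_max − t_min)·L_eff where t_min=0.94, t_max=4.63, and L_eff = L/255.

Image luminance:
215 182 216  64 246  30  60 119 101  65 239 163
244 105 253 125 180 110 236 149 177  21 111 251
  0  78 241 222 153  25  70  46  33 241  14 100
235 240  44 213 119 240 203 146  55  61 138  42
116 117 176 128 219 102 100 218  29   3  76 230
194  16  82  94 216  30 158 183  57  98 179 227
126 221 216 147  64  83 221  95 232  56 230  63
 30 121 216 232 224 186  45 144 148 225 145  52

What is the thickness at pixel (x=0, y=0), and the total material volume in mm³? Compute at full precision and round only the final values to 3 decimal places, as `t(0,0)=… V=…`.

t(0,0)=1.519 V=877.349

span = t_max - t_min = 4.63 - 0.94 = 3.690
L(0,0) = 215, L_eff = 215/255 = 0.843137
t(0,0) = 4.63 - 3.690·0.843137 = 1.519
Σt over all 8·12 pixels = 2155587/8500 ≈ 253.5984706
V = pitch²·Σt = 1.86²·2155587/8500 = 877.349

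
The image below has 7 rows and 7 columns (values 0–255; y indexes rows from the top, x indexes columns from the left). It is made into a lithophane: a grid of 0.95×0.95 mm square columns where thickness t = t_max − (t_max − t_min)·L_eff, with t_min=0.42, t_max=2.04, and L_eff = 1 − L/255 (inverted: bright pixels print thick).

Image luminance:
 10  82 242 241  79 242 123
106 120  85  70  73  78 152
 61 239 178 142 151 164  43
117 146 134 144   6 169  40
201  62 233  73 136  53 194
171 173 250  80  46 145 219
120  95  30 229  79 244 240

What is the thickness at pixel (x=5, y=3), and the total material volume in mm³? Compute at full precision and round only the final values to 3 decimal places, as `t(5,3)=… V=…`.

span = t_max - t_min = 2.04 - 0.42 = 1.620
L(5,3) = 169, L_eff = 1 - 169/255 = 0.337255 (inverted)
t(5,3) = 2.04 - 1.620·0.337255 = 1.494
Σt over all 7·7 pixels = 52647/850 ≈ 61.9376471
V = pitch²·Σt = 0.95²·52647/850 = 55.899

t(5,3)=1.494 V=55.899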